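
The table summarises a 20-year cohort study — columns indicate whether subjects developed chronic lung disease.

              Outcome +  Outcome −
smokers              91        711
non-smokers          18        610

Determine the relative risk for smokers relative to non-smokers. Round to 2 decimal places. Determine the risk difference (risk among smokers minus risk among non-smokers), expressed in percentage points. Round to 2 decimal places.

risk, smokers = 91/802 = 0.11347
risk, non-smokers = 18/628 = 0.02866
RR = 0.11347 / 0.02866 = 3.96
risk difference = 0.11347 − 0.02866 = 0.08480 → 8.48 percentage points

RR = 3.96; RD = 8.48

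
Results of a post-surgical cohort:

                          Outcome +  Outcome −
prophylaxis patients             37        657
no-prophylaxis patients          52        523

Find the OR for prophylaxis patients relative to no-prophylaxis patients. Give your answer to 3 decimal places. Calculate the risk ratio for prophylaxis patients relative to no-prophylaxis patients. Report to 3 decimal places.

OR = (37 × 523) / (657 × 52) = 19351/34164 ≈ 0.566
risk, prophylaxis patients = 37/694 = 0.0533
risk, no-prophylaxis patients = 52/575 = 0.0904
RR = 0.0533 / 0.0904 = 0.590

OR = 0.566; RR = 0.590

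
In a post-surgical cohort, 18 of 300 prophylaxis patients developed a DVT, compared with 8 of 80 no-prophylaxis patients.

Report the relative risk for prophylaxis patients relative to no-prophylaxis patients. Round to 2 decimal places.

risk, prophylaxis patients = 18/300 = 0.0600
risk, no-prophylaxis patients = 8/80 = 0.1000
RR = 0.0600 / 0.1000 = 0.60

0.60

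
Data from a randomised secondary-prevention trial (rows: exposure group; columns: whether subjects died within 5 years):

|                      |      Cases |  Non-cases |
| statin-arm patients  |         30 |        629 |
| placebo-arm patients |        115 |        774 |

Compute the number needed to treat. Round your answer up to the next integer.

NNT ≈ 12

risk, statin-arm patients = 30/659 = 0.045524
risk, placebo-arm patients = 115/889 = 0.129359
absolute risk difference = 0.083835
1 / 0.083835 = 11.928 → round up → 12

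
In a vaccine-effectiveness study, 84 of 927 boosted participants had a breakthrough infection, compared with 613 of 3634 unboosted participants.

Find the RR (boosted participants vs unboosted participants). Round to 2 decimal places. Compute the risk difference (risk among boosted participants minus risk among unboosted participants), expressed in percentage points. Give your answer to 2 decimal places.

risk, boosted participants = 84/927 = 0.0906
risk, unboosted participants = 613/3634 = 0.1687
RR = 0.0906 / 0.1687 = 0.54
risk difference = 0.0906 − 0.1687 = -0.0781 → -7.81 percentage points

RR = 0.54; RD = -7.81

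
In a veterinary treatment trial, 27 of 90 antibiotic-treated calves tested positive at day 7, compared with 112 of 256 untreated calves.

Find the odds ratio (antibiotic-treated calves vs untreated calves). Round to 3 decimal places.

OR = (27 × 144) / (63 × 112) = 3888/7056 ≈ 0.551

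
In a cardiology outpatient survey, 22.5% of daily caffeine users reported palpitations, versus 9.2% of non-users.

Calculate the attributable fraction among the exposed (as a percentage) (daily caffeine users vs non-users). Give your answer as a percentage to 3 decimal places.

AR% = (0.2250 − 0.0920) / 0.2250 = 0.5911 → 59.111%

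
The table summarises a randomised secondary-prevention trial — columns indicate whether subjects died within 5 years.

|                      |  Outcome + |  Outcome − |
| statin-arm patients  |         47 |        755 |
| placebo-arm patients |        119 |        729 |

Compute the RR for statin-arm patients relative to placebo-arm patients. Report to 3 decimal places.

risk, statin-arm patients = 47/802 = 0.0586
risk, placebo-arm patients = 119/848 = 0.1403
RR = 0.0586 / 0.1403 = 0.418

0.418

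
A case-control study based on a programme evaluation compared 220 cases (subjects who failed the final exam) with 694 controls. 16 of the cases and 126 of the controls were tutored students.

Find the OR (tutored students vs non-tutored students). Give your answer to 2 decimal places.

OR = (16 × 568) / (126 × 204) = 9088/25704 ≈ 0.35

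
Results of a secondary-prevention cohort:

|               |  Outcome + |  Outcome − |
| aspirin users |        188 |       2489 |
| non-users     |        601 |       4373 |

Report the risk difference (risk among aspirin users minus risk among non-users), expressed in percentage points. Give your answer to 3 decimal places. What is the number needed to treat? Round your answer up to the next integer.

RD = -5.060; NNT = 20

risk, aspirin users = 188/2677 = 0.0702
risk, non-users = 601/4974 = 0.1208
risk difference = 0.0702 − 0.1208 = -0.0506 → -5.060 percentage points
absolute risk difference = 0.050600
1 / 0.050600 = 19.763 → round up → 20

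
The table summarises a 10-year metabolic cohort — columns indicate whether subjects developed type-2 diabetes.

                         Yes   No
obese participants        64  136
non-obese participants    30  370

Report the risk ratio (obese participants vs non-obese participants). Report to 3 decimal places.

risk, obese participants = 64/200 = 0.3200
risk, non-obese participants = 30/400 = 0.0750
RR = 0.3200 / 0.0750 = 4.267

4.267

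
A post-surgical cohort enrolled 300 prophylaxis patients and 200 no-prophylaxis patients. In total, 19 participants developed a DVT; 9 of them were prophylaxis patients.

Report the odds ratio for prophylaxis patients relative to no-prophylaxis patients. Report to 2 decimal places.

0.59

prophylaxis patients without the outcome: 300 − 9 = 291
no-prophylaxis patients with the outcome: 19 − 9 = 10
no-prophylaxis patients without the outcome: 200 − 10 = 190
odds, prophylaxis patients = 9/291 = 0.03093
odds, no-prophylaxis patients = 10/190 = 0.05263
OR = 0.03093 / 0.05263 = 0.59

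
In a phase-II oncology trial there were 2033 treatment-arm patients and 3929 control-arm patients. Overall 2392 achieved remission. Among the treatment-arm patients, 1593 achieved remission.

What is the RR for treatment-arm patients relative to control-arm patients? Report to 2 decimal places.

treatment-arm patients without the outcome: 2033 − 1593 = 440
control-arm patients with the outcome: 2392 − 1593 = 799
control-arm patients without the outcome: 3929 − 799 = 3130
risk, treatment-arm patients = 1593/2033 = 0.7836
risk, control-arm patients = 799/3929 = 0.2034
RR = 0.7836 / 0.2034 = 3.85

3.85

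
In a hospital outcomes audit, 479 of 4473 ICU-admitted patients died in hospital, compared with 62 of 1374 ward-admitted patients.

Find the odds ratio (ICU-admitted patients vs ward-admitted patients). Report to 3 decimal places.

OR = (479 × 1312) / (3994 × 62) = 628448/247628 ≈ 2.538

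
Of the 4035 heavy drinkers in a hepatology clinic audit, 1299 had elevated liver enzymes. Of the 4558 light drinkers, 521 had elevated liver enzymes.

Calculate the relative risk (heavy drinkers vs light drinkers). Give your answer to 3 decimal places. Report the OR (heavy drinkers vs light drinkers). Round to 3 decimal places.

risk, heavy drinkers = 1299/4035 = 0.3219
risk, light drinkers = 521/4558 = 0.1143
RR = 0.3219 / 0.1143 = 2.816
OR = (1299 × 4037) / (2736 × 521) = 5244063/1425456 ≈ 3.679

RR = 2.816; OR = 3.679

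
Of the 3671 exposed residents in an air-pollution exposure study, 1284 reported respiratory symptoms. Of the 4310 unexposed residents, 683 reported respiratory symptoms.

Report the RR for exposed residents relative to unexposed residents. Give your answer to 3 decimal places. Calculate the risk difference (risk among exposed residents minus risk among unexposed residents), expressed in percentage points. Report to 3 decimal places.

RR = 2.207; RD = 19.130

risk, exposed residents = 1284/3671 = 0.3498
risk, unexposed residents = 683/4310 = 0.1585
RR = 0.3498 / 0.1585 = 2.207
risk difference = 0.3498 − 0.1585 = 0.1913 → 19.130 percentage points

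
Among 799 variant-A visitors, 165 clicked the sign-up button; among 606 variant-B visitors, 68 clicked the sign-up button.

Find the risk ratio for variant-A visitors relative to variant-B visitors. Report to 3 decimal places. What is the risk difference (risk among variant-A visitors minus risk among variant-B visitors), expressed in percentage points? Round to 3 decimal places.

RR = 1.840; RD = 9.430

risk, variant-A visitors = 165/799 = 0.2065
risk, variant-B visitors = 68/606 = 0.1122
RR = 0.2065 / 0.1122 = 1.840
risk difference = 0.2065 − 0.1122 = 0.0943 → 9.430 percentage points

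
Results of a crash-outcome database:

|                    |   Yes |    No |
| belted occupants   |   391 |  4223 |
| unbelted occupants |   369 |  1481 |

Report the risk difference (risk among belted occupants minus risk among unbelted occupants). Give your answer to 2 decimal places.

risk, belted occupants = 391/4614 = 0.0847
risk, unbelted occupants = 369/1850 = 0.1995
risk difference = 0.0847 − 0.1995 = -0.11

-0.11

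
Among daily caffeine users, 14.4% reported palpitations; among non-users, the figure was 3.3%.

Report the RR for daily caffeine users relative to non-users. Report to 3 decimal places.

RR = 0.14400 / 0.03300 = 4.364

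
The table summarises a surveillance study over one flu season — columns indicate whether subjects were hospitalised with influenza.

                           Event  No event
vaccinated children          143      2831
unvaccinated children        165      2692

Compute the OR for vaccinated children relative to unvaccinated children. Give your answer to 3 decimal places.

OR = (143 × 2692) / (2831 × 165) = 384956/467115 ≈ 0.824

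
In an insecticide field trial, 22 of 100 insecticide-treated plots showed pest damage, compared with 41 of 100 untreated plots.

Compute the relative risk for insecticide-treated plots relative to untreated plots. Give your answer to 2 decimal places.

0.54

risk, insecticide-treated plots = 22/100 = 0.2200
risk, untreated plots = 41/100 = 0.4100
RR = 0.2200 / 0.4100 = 0.54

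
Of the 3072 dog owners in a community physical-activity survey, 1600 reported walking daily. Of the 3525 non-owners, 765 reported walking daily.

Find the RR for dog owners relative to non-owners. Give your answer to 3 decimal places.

RR = 2.400

risk, dog owners = 1600/3072 = 0.5208
risk, non-owners = 765/3525 = 0.2170
RR = 0.5208 / 0.2170 = 2.400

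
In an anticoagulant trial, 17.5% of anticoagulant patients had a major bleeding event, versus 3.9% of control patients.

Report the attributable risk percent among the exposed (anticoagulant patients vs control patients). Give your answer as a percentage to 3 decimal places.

AR% = (0.17500 − 0.03900) / 0.17500 = 0.7771 → 77.714%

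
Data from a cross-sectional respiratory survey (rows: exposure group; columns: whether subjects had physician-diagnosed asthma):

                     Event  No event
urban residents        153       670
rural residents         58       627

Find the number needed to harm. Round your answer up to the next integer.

risk, urban residents = 153/823 = 0.185905
risk, rural residents = 58/685 = 0.084672
absolute risk difference = 0.101234
1 / 0.101234 = 9.878 → round up → 10

10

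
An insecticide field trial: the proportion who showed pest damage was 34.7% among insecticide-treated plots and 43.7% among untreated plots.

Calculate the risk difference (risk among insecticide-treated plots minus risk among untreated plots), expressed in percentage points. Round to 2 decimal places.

risk difference = 0.3470 − 0.4370 = -0.0900 → -9.00 percentage points

RD: -9.00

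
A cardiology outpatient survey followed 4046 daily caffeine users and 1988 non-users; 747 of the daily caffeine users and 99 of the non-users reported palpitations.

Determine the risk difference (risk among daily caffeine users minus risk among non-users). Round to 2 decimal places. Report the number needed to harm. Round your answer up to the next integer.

RD = 0.13; NNH = 8

risk, daily caffeine users = 747/4046 = 0.18463
risk, non-users = 99/1988 = 0.04980
risk difference = 0.18463 − 0.04980 = 0.13
absolute risk difference = 0.134828
1 / 0.134828 = 7.417 → round up → 8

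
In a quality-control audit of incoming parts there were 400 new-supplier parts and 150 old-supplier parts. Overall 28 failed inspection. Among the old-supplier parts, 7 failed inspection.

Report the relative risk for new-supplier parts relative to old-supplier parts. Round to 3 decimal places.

new-supplier parts with the outcome: 28 − 7 = 21
new-supplier parts without the outcome: 400 − 21 = 379
old-supplier parts without the outcome: 150 − 7 = 143
risk, new-supplier parts = 21/400 = 0.05250
risk, old-supplier parts = 7/150 = 0.04667
RR = 0.05250 / 0.04667 = 1.125

RR ≈ 1.125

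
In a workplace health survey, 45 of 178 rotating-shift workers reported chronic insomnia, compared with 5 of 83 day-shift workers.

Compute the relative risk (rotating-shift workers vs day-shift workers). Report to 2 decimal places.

risk, rotating-shift workers = 45/178 = 0.2528
risk, day-shift workers = 5/83 = 0.0602
RR = 0.2528 / 0.0602 = 4.20

RR: 4.20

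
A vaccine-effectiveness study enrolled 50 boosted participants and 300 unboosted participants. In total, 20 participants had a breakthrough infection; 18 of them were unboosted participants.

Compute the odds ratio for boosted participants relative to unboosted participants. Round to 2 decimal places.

boosted participants with the outcome: 20 − 18 = 2
boosted participants without the outcome: 50 − 2 = 48
unboosted participants without the outcome: 300 − 18 = 282
odds, boosted participants = 2/48 = 0.04167
odds, unboosted participants = 18/282 = 0.06383
OR = 0.04167 / 0.06383 = 0.65

OR ≈ 0.65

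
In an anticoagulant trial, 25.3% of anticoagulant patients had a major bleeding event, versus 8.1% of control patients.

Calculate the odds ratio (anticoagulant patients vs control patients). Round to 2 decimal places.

odds, anticoagulant patients = 0.2530/0.7470 = 0.3387
odds, control patients = 0.0810/0.9190 = 0.0881
OR = 0.3387 / 0.0881 = 3.84

3.84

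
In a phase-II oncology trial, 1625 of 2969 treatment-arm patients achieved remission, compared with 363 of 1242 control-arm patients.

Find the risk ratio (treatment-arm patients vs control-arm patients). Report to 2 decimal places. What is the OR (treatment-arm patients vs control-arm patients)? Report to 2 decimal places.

risk, treatment-arm patients = 1625/2969 = 0.5473
risk, control-arm patients = 363/1242 = 0.2923
RR = 0.5473 / 0.2923 = 1.87
odds, treatment-arm patients = 1625/1344 = 1.2091
odds, control-arm patients = 363/879 = 0.4130
OR = 1.2091 / 0.4130 = 2.93

RR = 1.87; OR = 2.93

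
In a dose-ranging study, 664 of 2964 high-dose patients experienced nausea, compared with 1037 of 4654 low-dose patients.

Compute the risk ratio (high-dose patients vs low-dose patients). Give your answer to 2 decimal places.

risk, high-dose patients = 664/2964 = 0.2240
risk, low-dose patients = 1037/4654 = 0.2228
RR = 0.2240 / 0.2228 = 1.01

RR: 1.01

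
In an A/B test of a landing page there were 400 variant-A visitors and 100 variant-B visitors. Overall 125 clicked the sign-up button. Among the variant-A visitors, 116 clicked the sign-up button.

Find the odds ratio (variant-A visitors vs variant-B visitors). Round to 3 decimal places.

variant-A visitors without the outcome: 400 − 116 = 284
variant-B visitors with the outcome: 125 − 116 = 9
variant-B visitors without the outcome: 100 − 9 = 91
odds, variant-A visitors = 116/284 = 0.4085
odds, variant-B visitors = 9/91 = 0.0989
OR = 0.4085 / 0.0989 = 4.130

4.130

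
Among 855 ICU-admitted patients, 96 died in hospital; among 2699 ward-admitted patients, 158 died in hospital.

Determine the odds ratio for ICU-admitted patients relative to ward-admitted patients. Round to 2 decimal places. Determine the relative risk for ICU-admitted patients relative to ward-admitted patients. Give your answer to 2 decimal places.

OR = 2.03; RR = 1.92

odds, ICU-admitted patients = 96/759 = 0.1265
odds, ward-admitted patients = 158/2541 = 0.0622
OR = 0.1265 / 0.0622 = 2.03
risk, ICU-admitted patients = 96/855 = 0.1123
risk, ward-admitted patients = 158/2699 = 0.0585
RR = 0.1123 / 0.0585 = 1.92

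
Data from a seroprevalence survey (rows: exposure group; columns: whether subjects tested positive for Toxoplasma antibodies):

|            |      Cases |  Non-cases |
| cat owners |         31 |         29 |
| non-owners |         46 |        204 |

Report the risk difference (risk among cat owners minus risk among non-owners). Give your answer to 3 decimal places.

risk, cat owners = 31/60 = 0.5167
risk, non-owners = 46/250 = 0.1840
risk difference = 0.5167 − 0.1840 = 0.333

RD ≈ 0.333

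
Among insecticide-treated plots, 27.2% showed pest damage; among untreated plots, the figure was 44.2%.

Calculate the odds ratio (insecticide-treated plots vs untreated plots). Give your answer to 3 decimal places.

odds, insecticide-treated plots = 0.2720/0.7280 = 0.3736
odds, untreated plots = 0.4420/0.5580 = 0.7921
OR = 0.3736 / 0.7921 = 0.472

OR ≈ 0.472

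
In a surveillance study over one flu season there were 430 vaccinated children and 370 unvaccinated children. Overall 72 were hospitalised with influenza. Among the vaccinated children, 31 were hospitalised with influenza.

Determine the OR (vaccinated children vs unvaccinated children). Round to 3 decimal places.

vaccinated children without the outcome: 430 − 31 = 399
unvaccinated children with the outcome: 72 − 31 = 41
unvaccinated children without the outcome: 370 − 41 = 329
OR = (31 × 329) / (399 × 41) = 10199/16359 ≈ 0.623

OR: 0.623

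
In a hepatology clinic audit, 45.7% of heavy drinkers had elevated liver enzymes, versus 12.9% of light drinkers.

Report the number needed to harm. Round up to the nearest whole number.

NNH = 4

absolute risk difference = 0.328000
1 / 0.328000 = 3.049 → round up → 4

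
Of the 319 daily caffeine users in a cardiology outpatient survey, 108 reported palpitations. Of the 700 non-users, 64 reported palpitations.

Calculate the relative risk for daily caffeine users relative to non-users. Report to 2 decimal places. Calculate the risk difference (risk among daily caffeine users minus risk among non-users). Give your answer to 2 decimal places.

risk, daily caffeine users = 108/319 = 0.3386
risk, non-users = 64/700 = 0.0914
RR = 0.3386 / 0.0914 = 3.70
risk difference = 0.3386 − 0.0914 = 0.25

RR = 3.70; RD = 0.25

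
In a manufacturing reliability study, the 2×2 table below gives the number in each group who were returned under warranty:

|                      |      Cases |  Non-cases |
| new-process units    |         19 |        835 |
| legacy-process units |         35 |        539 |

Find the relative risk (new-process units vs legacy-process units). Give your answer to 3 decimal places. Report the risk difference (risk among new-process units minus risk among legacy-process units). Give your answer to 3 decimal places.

RR = 0.365; RD = -0.039

risk, new-process units = 19/854 = 0.02225
risk, legacy-process units = 35/574 = 0.06098
RR = 0.02225 / 0.06098 = 0.365
risk difference = 0.02225 − 0.06098 = -0.039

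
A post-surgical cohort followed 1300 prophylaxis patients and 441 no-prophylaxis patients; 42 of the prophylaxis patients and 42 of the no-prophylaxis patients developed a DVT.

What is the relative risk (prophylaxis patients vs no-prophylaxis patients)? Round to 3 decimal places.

0.339

risk, prophylaxis patients = 42/1300 = 0.03231
risk, no-prophylaxis patients = 42/441 = 0.09524
RR = 0.03231 / 0.09524 = 0.339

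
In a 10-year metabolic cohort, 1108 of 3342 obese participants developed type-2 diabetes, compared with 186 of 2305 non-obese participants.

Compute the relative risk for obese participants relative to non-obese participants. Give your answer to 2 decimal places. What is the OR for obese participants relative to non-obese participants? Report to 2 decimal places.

risk, obese participants = 1108/3342 = 0.3315
risk, non-obese participants = 186/2305 = 0.0807
RR = 0.3315 / 0.0807 = 4.11
OR = (1108 × 2119) / (2234 × 186) = 2347852/415524 ≈ 5.65

RR = 4.11; OR = 5.65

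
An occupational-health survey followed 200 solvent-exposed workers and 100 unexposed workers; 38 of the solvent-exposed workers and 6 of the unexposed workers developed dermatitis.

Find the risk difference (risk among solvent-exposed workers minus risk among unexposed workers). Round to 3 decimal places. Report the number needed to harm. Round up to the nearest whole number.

RD = 0.130; NNH = 8

risk, solvent-exposed workers = 38/200 = 0.1900
risk, unexposed workers = 6/100 = 0.0600
risk difference = 0.1900 − 0.0600 = 0.130
absolute risk difference = 0.130000
1 / 0.130000 = 7.692 → round up → 8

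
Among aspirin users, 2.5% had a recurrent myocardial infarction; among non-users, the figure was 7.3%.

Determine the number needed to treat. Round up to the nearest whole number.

absolute risk difference = 0.048000
1 / 0.048000 = 20.833 → round up → 21

NNT = 21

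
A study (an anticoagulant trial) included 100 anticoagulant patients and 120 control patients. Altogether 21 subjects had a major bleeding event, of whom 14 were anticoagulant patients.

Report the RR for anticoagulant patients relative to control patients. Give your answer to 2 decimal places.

anticoagulant patients without the outcome: 100 − 14 = 86
control patients with the outcome: 21 − 14 = 7
control patients without the outcome: 120 − 7 = 113
risk, anticoagulant patients = 14/100 = 0.1400
risk, control patients = 7/120 = 0.0583
RR = 0.1400 / 0.0583 = 2.40

RR ≈ 2.40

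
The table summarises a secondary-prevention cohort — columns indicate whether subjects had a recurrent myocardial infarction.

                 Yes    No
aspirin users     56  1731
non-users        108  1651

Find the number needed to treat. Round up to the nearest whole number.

34

risk, aspirin users = 56/1787 = 0.031337
risk, non-users = 108/1759 = 0.061399
absolute risk difference = 0.030061
1 / 0.030061 = 33.266 → round up → 34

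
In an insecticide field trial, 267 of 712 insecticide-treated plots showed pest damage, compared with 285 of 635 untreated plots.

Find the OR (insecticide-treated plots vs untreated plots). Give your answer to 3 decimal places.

OR = (267 × 350) / (445 × 285) = 93450/126825 ≈ 0.737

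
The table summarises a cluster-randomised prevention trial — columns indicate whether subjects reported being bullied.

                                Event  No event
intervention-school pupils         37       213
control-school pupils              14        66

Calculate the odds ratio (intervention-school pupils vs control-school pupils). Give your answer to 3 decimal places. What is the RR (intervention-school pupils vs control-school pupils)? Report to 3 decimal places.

OR = 0.819; RR = 0.846

odds, intervention-school pupils = 37/213 = 0.1737
odds, control-school pupils = 14/66 = 0.2121
OR = 0.1737 / 0.2121 = 0.819
risk, intervention-school pupils = 37/250 = 0.1480
risk, control-school pupils = 14/80 = 0.1750
RR = 0.1480 / 0.1750 = 0.846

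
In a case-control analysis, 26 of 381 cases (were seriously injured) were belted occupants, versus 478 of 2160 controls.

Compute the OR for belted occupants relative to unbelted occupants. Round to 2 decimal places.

odds, belted occupants = 26/478 = 0.0544
odds, unbelted occupants = 355/1682 = 0.2111
OR = 0.0544 / 0.2111 = 0.26

0.26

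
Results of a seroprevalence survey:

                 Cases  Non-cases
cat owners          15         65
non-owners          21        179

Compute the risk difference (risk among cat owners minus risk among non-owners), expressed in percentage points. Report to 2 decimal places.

risk, cat owners = 15/80 = 0.1875
risk, non-owners = 21/200 = 0.1050
risk difference = 0.1875 − 0.1050 = 0.0825 → 8.25 percentage points

RD: 8.25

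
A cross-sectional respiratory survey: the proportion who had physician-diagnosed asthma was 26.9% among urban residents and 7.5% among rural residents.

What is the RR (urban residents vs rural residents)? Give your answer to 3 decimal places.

RR = 0.2690 / 0.0750 = 3.587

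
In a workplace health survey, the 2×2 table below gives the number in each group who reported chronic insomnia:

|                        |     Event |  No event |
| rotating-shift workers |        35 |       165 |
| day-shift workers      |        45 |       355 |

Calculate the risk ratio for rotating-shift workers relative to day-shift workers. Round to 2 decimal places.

1.56

risk, rotating-shift workers = 35/200 = 0.1750
risk, day-shift workers = 45/400 = 0.1125
RR = 0.1750 / 0.1125 = 1.56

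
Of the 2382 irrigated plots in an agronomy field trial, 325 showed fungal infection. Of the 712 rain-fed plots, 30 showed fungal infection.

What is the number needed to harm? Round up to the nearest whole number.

NNH = 11

risk, irrigated plots = 325/2382 = 0.136440
risk, rain-fed plots = 30/712 = 0.042135
absolute risk difference = 0.094305
1 / 0.094305 = 10.604 → round up → 11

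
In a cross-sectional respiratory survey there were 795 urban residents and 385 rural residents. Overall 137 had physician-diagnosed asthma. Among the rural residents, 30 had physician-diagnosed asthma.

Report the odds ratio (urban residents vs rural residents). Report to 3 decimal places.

urban residents with the outcome: 137 − 30 = 107
urban residents without the outcome: 795 − 107 = 688
rural residents without the outcome: 385 − 30 = 355
odds, urban residents = 107/688 = 0.1555
odds, rural residents = 30/355 = 0.0845
OR = 0.1555 / 0.0845 = 1.840

OR = 1.840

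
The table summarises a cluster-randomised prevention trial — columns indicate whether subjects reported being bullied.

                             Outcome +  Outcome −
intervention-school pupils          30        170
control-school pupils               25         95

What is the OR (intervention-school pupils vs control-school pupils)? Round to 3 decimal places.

OR = (30 × 95) / (170 × 25) = 2850/4250 ≈ 0.671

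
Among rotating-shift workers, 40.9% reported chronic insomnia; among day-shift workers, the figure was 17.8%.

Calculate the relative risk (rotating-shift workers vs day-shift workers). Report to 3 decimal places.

RR = 0.4090 / 0.1780 = 2.298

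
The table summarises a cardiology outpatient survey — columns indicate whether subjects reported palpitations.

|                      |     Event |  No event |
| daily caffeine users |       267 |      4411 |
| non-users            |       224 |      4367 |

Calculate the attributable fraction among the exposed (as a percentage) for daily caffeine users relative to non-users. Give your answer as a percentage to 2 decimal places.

AR% = 14.52%

risk, daily caffeine users = 267/4678 = 0.05708
risk, non-users = 224/4591 = 0.04879
AR% = (0.05708 − 0.04879) / 0.05708 = 0.1452 → 14.52%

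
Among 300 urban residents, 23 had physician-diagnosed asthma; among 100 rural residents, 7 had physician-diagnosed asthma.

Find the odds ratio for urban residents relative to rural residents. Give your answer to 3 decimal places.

OR = (23 × 93) / (277 × 7) = 2139/1939 ≈ 1.103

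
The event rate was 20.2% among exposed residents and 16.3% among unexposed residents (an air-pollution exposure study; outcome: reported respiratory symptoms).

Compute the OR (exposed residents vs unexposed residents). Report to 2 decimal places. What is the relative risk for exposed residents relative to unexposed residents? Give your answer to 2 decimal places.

OR = 1.30; RR = 1.24

odds, exposed residents = 0.2020/0.7980 = 0.2531
odds, unexposed residents = 0.1630/0.8370 = 0.1947
OR = 0.2531 / 0.1947 = 1.30
RR = 0.2020 / 0.1630 = 1.24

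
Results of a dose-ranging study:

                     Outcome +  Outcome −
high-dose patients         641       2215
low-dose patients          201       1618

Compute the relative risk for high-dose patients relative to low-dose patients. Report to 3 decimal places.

RR: 2.031

risk, high-dose patients = 641/2856 = 0.2244
risk, low-dose patients = 201/1819 = 0.1105
RR = 0.2244 / 0.1105 = 2.031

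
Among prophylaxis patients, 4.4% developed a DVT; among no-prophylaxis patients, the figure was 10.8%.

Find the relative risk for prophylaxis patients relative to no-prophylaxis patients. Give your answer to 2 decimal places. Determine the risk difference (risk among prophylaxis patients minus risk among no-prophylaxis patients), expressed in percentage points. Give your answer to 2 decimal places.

RR = 0.04400 / 0.10800 = 0.41
risk difference = 0.04400 − 0.10800 = -0.06400 → -6.40 percentage points

RR = 0.41; RD = -6.40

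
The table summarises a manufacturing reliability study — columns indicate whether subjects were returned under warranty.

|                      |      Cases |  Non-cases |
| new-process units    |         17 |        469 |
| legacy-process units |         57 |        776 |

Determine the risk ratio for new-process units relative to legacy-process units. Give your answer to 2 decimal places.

RR: 0.51

risk, new-process units = 17/486 = 0.03498
risk, legacy-process units = 57/833 = 0.06843
RR = 0.03498 / 0.06843 = 0.51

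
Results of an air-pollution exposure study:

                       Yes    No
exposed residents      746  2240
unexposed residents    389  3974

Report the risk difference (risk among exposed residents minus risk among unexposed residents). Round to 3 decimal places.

0.161

risk, exposed residents = 746/2986 = 0.2498
risk, unexposed residents = 389/4363 = 0.0892
risk difference = 0.2498 − 0.0892 = 0.161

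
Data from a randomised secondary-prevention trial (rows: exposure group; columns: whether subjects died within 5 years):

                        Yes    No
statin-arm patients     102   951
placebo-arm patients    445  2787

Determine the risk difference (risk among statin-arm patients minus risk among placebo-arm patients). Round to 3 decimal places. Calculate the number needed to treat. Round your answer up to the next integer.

RD = -0.041; NNT = 25

risk, statin-arm patients = 102/1053 = 0.0969
risk, placebo-arm patients = 445/3232 = 0.1377
risk difference = 0.0969 − 0.1377 = -0.041
absolute risk difference = 0.040820
1 / 0.040820 = 24.498 → round up → 25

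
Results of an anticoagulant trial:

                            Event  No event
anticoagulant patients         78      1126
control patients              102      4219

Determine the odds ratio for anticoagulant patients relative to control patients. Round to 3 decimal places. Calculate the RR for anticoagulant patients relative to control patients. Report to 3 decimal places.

odds, anticoagulant patients = 78/1126 = 0.06927
odds, control patients = 102/4219 = 0.02418
OR = 0.06927 / 0.02418 = 2.865
risk, anticoagulant patients = 78/1204 = 0.06478
risk, control patients = 102/4321 = 0.02361
RR = 0.06478 / 0.02361 = 2.744

OR = 2.865; RR = 2.744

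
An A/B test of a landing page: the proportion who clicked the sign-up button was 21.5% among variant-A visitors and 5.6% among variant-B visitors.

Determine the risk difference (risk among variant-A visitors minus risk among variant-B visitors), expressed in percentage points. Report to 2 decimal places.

RD = 15.90

risk difference = 0.2150 − 0.0560 = 0.1590 → 15.90 percentage points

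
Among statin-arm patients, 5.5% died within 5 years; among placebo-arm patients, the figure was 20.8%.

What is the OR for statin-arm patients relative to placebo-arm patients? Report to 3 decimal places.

OR ≈ 0.222

odds, statin-arm patients = 0.0550/0.9450 = 0.0582
odds, placebo-arm patients = 0.2080/0.7920 = 0.2626
OR = 0.0582 / 0.2626 = 0.222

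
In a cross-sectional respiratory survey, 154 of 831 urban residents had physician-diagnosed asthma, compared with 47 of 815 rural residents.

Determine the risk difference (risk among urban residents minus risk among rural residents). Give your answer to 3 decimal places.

0.128

risk, urban residents = 154/831 = 0.1853
risk, rural residents = 47/815 = 0.0577
risk difference = 0.1853 − 0.0577 = 0.128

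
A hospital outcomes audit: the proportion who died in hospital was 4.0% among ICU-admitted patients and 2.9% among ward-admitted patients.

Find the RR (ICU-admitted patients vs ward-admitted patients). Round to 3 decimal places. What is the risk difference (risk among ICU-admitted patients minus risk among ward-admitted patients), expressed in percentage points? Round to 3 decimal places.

RR = 0.04000 / 0.02900 = 1.379
risk difference = 0.04000 − 0.02900 = 0.01100 → 1.100 percentage points

RR = 1.379; RD = 1.100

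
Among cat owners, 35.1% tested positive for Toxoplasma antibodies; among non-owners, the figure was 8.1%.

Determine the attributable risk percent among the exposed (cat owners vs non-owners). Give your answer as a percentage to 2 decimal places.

AR% = (0.3510 − 0.0810) / 0.3510 = 0.7692 → 76.92%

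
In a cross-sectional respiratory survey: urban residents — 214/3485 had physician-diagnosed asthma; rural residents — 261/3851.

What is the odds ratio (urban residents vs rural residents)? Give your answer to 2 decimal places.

OR = (214 × 3590) / (3271 × 261) = 768260/853731 ≈ 0.90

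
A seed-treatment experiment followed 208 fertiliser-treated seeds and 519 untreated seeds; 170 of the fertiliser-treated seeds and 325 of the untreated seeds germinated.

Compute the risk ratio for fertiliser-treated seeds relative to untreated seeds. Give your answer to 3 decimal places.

RR ≈ 1.305

risk, fertiliser-treated seeds = 170/208 = 0.8173
risk, untreated seeds = 325/519 = 0.6262
RR = 0.8173 / 0.6262 = 1.305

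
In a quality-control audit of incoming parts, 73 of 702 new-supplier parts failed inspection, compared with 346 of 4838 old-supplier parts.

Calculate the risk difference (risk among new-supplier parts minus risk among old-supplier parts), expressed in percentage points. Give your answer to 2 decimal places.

RD: 3.25

risk, new-supplier parts = 73/702 = 0.1040
risk, old-supplier parts = 346/4838 = 0.0715
risk difference = 0.1040 − 0.0715 = 0.0325 → 3.25 percentage points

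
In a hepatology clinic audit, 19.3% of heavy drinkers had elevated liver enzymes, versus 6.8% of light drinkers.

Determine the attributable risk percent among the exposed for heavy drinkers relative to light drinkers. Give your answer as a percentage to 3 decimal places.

AR% = (0.1930 − 0.0680) / 0.1930 = 0.6477 → 64.767%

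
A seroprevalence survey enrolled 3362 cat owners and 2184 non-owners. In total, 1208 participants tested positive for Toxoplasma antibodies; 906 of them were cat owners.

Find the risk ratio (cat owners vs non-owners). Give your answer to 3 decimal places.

1.949

cat owners without the outcome: 3362 − 906 = 2456
non-owners with the outcome: 1208 − 906 = 302
non-owners without the outcome: 2184 − 302 = 1882
risk, cat owners = 906/3362 = 0.2695
risk, non-owners = 302/2184 = 0.1383
RR = 0.2695 / 0.1383 = 1.949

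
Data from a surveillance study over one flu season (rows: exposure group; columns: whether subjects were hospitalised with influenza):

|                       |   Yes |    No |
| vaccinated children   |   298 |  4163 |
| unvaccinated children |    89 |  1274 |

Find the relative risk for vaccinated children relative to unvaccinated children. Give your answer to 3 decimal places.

1.023

risk, vaccinated children = 298/4461 = 0.0668
risk, unvaccinated children = 89/1363 = 0.0653
RR = 0.0668 / 0.0653 = 1.023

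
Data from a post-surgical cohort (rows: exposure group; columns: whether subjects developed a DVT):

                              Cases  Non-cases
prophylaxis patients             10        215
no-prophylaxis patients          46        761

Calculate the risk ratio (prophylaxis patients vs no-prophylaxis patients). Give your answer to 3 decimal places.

risk, prophylaxis patients = 10/225 = 0.04444
risk, no-prophylaxis patients = 46/807 = 0.05700
RR = 0.04444 / 0.05700 = 0.780

RR = 0.780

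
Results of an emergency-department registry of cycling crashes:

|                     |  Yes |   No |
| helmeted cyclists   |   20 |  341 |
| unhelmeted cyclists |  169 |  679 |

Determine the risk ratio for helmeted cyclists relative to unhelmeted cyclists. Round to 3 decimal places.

risk, helmeted cyclists = 20/361 = 0.0554
risk, unhelmeted cyclists = 169/848 = 0.1993
RR = 0.0554 / 0.1993 = 0.278

RR: 0.278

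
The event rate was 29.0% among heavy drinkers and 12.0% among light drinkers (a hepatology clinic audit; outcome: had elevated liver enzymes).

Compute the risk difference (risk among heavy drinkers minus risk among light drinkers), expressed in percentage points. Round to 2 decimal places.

risk difference = 0.2900 − 0.1200 = 0.1700 → 17.00 percentage points

17.00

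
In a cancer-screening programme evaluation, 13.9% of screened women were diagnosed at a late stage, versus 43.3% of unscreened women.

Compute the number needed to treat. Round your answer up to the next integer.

4

absolute risk difference = 0.294000
1 / 0.294000 = 3.401 → round up → 4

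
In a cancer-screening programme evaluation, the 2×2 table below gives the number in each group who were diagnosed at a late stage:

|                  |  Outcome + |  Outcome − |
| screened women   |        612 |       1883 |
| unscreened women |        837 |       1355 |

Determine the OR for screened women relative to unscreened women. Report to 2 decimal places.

odds, screened women = 612/1883 = 0.3250
odds, unscreened women = 837/1355 = 0.6177
OR = 0.3250 / 0.6177 = 0.53

0.53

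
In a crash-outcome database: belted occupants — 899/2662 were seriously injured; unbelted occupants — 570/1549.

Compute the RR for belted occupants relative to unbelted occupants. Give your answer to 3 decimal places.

risk, belted occupants = 899/2662 = 0.3377
risk, unbelted occupants = 570/1549 = 0.3680
RR = 0.3377 / 0.3680 = 0.918

0.918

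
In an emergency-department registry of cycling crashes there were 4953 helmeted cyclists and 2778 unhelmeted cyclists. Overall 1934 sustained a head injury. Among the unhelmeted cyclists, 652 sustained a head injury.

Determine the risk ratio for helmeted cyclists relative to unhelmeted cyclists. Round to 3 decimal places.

helmeted cyclists with the outcome: 1934 − 652 = 1282
helmeted cyclists without the outcome: 4953 − 1282 = 3671
unhelmeted cyclists without the outcome: 2778 − 652 = 2126
risk, helmeted cyclists = 1282/4953 = 0.2588
risk, unhelmeted cyclists = 652/2778 = 0.2347
RR = 0.2588 / 0.2347 = 1.103

RR ≈ 1.103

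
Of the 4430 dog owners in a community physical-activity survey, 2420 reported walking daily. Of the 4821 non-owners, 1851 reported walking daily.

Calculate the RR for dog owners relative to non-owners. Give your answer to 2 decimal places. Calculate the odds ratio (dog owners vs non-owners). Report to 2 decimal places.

risk, dog owners = 2420/4430 = 0.5463
risk, non-owners = 1851/4821 = 0.3839
RR = 0.5463 / 0.3839 = 1.42
odds, dog owners = 2420/2010 = 1.2040
odds, non-owners = 1851/2970 = 0.6232
OR = 1.2040 / 0.6232 = 1.93

RR = 1.42; OR = 1.93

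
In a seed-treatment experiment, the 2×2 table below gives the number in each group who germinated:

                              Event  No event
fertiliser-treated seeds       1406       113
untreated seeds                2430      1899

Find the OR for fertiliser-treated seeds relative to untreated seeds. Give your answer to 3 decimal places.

OR = (1406 × 1899) / (113 × 2430) = 2669994/274590 ≈ 9.724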